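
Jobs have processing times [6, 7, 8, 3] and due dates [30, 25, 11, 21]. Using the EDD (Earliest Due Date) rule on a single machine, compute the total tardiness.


Sort by due date (EDD order): [(8, 11), (3, 21), (7, 25), (6, 30)]
Compute completion times and tardiness:
  Job 1: p=8, d=11, C=8, tardiness=max(0,8-11)=0
  Job 2: p=3, d=21, C=11, tardiness=max(0,11-21)=0
  Job 3: p=7, d=25, C=18, tardiness=max(0,18-25)=0
  Job 4: p=6, d=30, C=24, tardiness=max(0,24-30)=0
Total tardiness = 0

0


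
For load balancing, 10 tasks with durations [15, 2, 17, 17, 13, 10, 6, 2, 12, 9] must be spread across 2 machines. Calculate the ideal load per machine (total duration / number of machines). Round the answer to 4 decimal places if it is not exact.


Total processing time = 15 + 2 + 17 + 17 + 13 + 10 + 6 + 2 + 12 + 9 = 103
Number of machines = 2
Ideal balanced load = 103 / 2 = 51.5

51.5


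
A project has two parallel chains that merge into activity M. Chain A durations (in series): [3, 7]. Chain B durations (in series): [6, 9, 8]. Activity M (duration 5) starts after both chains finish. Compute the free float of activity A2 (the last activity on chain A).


ES(A2) = sum of predecessors on chain A = 3
EF(A2) = ES + duration = 3 + 7 = 10
Successor of A2 is M. ES(M) = max(sum(A), sum(B)) = max(10, 23) = 23
Free float = ES(successor) - EF(current) = 23 - 10 = 13

13


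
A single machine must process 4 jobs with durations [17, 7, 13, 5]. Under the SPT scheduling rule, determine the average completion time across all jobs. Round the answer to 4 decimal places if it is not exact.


Sort jobs by processing time (SPT order): [5, 7, 13, 17]
Compute completion times sequentially:
  Job 1: processing = 5, completes at 5
  Job 2: processing = 7, completes at 12
  Job 3: processing = 13, completes at 25
  Job 4: processing = 17, completes at 42
Sum of completion times = 84
Average completion time = 84/4 = 21.0

21.0


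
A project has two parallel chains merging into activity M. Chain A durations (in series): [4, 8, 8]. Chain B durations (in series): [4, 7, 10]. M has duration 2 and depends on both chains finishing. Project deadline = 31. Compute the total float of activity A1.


Forward pass: ES(A1) = sum of predecessors on chain A = 0
EF = ES + duration = 0 + 4 = 4
Backward pass: LF(M) = deadline = 31; LS(M) = 31 - 2 = 29
LF(A1) = LS(M) - sum(successors on chain A) = 29 - 16 = 13
LS = LF - duration = 13 - 4 = 9
Total float = LS - ES = 9 - 0 = 9

9


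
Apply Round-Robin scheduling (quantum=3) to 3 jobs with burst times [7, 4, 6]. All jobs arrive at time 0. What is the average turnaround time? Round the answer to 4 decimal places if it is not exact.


Time quantum = 3
Execution trace:
  J1 runs 3 units, time = 3
  J2 runs 3 units, time = 6
  J3 runs 3 units, time = 9
  J1 runs 3 units, time = 12
  J2 runs 1 units, time = 13
  J3 runs 3 units, time = 16
  J1 runs 1 units, time = 17
Finish times: [17, 13, 16]
Average turnaround = 46/3 = 15.3333

15.3333


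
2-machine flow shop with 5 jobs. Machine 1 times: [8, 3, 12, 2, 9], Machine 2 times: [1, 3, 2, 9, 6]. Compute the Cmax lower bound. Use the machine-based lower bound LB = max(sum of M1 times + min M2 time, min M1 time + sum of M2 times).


LB1 = sum(M1 times) + min(M2 times) = 34 + 1 = 35
LB2 = min(M1 times) + sum(M2 times) = 2 + 21 = 23
Lower bound = max(LB1, LB2) = max(35, 23) = 35

35


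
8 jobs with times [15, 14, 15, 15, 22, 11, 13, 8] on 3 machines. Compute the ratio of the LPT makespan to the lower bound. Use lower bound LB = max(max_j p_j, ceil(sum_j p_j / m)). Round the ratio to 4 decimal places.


LPT order: [22, 15, 15, 15, 14, 13, 11, 8]
Machine loads after assignment: [35, 38, 40]
LPT makespan = 40
Lower bound = max(max_job, ceil(total/3)) = max(22, 38) = 38
Ratio = 40 / 38 = 1.0526

1.0526


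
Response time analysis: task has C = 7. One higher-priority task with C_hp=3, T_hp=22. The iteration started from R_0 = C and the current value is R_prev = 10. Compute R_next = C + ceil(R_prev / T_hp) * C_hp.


R_next = C + ceil(R_prev / T_hp) * C_hp
ceil(10 / 22) = ceil(0.4545) = 1
Interference = 1 * 3 = 3
R_next = 7 + 3 = 10
R_next = R_prev, so the iteration has converged (response time = 10).

10


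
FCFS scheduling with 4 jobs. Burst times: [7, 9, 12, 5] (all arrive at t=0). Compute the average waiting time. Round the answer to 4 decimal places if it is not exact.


FCFS order (as given): [7, 9, 12, 5]
Waiting times:
  Job 1: wait = 0
  Job 2: wait = 7
  Job 3: wait = 16
  Job 4: wait = 28
Sum of waiting times = 51
Average waiting time = 51/4 = 12.75

12.75


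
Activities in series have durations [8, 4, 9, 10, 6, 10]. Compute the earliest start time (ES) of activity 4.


Activity 4 starts after activities 1 through 3 complete.
Predecessor durations: [8, 4, 9]
ES = 8 + 4 + 9 = 21

21


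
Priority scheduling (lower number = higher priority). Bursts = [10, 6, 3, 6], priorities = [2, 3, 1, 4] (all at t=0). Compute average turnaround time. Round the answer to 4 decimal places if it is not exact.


Sort by priority (ascending = highest first):
Order: [(1, 3), (2, 10), (3, 6), (4, 6)]
Completion times:
  Priority 1, burst=3, C=3
  Priority 2, burst=10, C=13
  Priority 3, burst=6, C=19
  Priority 4, burst=6, C=25
Average turnaround = 60/4 = 15.0

15.0


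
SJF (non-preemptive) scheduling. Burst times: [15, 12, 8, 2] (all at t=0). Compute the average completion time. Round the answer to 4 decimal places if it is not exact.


SJF order (ascending): [2, 8, 12, 15]
Completion times:
  Job 1: burst=2, C=2
  Job 2: burst=8, C=10
  Job 3: burst=12, C=22
  Job 4: burst=15, C=37
Average completion = 71/4 = 17.75

17.75


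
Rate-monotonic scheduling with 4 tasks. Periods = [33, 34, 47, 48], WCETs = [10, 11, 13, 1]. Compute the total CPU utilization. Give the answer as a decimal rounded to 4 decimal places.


Compute individual utilizations (exact fractions):
  Task 1: C/T = 10/33 (approx. 0.303)
  Task 2: C/T = 11/34 (approx. 0.3235)
  Task 3: C/T = 13/47 (approx. 0.2766)
  Task 4: C/T = 1/48 (approx. 0.0208)
Total utilization U = 10/33 + 11/34 + 13/47 + 1/48 = 129935/140624
Rounded to 4 decimal places: U = 0.9240
RM (Liu & Layland) bound for 4 tasks = 0.756828; compare with U = 129935/140624 (approx. 0.923989)
bound < U <= 1, so the RM sufficient condition is not met (inconclusive; an exact test such as response-time analysis is needed).

0.9240


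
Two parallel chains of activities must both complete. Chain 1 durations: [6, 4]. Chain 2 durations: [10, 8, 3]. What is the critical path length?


Path A total = 6 + 4 = 10
Path B total = 10 + 8 + 3 = 21
Critical path = longest path = max(10, 21) = 21

21


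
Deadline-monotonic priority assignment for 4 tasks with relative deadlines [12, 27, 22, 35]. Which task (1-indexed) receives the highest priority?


Sort tasks by relative deadline (ascending):
  Task 1: deadline = 12
  Task 3: deadline = 22
  Task 2: deadline = 27
  Task 4: deadline = 35
Priority order (highest first): [1, 3, 2, 4]
Highest priority task = 1

1


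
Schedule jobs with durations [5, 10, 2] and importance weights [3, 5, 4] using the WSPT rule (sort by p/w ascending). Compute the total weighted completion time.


Compute p/w ratios and sort ascending (WSPT): [(2, 4), (5, 3), (10, 5)]
Compute weighted completion times:
  Job (p=2,w=4): C=2, w*C=4*2=8
  Job (p=5,w=3): C=7, w*C=3*7=21
  Job (p=10,w=5): C=17, w*C=5*17=85
Total weighted completion time = 114

114


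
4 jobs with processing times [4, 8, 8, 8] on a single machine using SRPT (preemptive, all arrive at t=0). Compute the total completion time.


Since all jobs arrive at t=0, SRPT equals SPT ordering.
SPT order: [4, 8, 8, 8]
Completion times:
  Job 1: p=4, C=4
  Job 2: p=8, C=12
  Job 3: p=8, C=20
  Job 4: p=8, C=28
Total completion time = 4 + 12 + 20 + 28 = 64

64


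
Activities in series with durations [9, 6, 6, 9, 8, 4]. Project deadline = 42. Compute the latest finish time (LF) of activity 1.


LF(activity 1) = deadline - sum of successor durations
Successors: activities 2 through 6 with durations [6, 6, 9, 8, 4]
Sum of successor durations = 33
LF = 42 - 33 = 9

9


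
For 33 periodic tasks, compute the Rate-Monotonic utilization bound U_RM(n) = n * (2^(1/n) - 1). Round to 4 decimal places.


Compute 2^(1/33) = 1.0212266063
Subtract 1: 1.0212266063 - 1 = 0.0212266063
Multiply by n: 33 * 0.0212266063 = 0.7004780079
Round to 4 dp: 0.7005

0.7005


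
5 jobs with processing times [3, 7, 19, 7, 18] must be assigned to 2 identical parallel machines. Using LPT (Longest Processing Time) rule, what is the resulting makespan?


Sort jobs in decreasing order (LPT): [19, 18, 7, 7, 3]
Assign each job to the least loaded machine:
  Machine 1: jobs [19, 7], load = 26
  Machine 2: jobs [18, 7, 3], load = 28
Makespan = max load = 28

28


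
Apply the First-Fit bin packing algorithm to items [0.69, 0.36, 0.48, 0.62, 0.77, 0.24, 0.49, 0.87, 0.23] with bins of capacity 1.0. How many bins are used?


Place items sequentially using First-Fit:
  Item 0.69 -> new Bin 1
  Item 0.36 -> new Bin 2
  Item 0.48 -> Bin 2 (now 0.84)
  Item 0.62 -> new Bin 3
  Item 0.77 -> new Bin 4
  Item 0.24 -> Bin 1 (now 0.93)
  Item 0.49 -> new Bin 5
  Item 0.87 -> new Bin 6
  Item 0.23 -> Bin 3 (now 0.85)
Total bins used = 6

6


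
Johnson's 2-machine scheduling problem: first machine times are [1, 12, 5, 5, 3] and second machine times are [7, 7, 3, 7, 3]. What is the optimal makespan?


Apply Johnson's rule:
  Group 1 (a <= b): [(1, 1, 7), (5, 3, 3), (4, 5, 7)]
  Group 2 (a > b): [(2, 12, 7), (3, 5, 3)]
Optimal job order: [1, 5, 4, 2, 3]
Schedule:
  Job 1: M1 done at 1, M2 done at 8
  Job 5: M1 done at 4, M2 done at 11
  Job 4: M1 done at 9, M2 done at 18
  Job 2: M1 done at 21, M2 done at 28
  Job 3: M1 done at 26, M2 done at 31
Makespan = 31

31


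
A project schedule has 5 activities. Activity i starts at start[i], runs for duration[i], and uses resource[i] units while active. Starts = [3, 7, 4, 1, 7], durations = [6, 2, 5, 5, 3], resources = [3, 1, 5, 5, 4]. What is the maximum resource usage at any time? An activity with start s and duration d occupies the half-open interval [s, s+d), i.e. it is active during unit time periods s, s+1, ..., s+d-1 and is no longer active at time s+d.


Each activity i is active on [start_i, start_i + duration_i).
Compute total resource usage per time slot:
  t=0: active resources = [], total = 0
  t=1: active resources = [5], total = 5
  t=2: active resources = [5], total = 5
  t=3: active resources = [3, 5], total = 8
  t=4: active resources = [3, 5, 5], total = 13
  t=5: active resources = [3, 5, 5], total = 13
  t=6: active resources = [3, 5], total = 8
  t=7: active resources = [3, 1, 5, 4], total = 13
  t=8: active resources = [3, 1, 5, 4], total = 13
  t=9: active resources = [4], total = 4
Peak resource demand = 13

13


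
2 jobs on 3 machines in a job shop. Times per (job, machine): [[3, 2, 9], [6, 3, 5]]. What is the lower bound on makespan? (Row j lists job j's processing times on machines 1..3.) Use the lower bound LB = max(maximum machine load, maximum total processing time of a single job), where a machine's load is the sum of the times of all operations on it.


Machine loads:
  Machine 1: 3 + 6 = 9
  Machine 2: 2 + 3 = 5
  Machine 3: 9 + 5 = 14
Max machine load = 14
Job totals:
  Job 1: 14
  Job 2: 14
Max job total = 14
Lower bound = max(14, 14) = 14

14


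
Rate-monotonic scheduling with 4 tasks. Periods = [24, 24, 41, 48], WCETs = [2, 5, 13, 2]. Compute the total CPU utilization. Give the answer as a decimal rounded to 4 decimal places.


Compute individual utilizations (exact fractions):
  Task 1: C/T = 2/24 = 1/12 (approx. 0.0833)
  Task 2: C/T = 5/24 (approx. 0.2083)
  Task 3: C/T = 13/41 (approx. 0.3171)
  Task 4: C/T = 2/48 = 1/24 (approx. 0.0417)
Total utilization U = 1/12 + 5/24 + 13/41 + 1/24 = 80/123
Rounded to 4 decimal places: U = 0.6504
RM (Liu & Layland) bound for 4 tasks = 0.756828; compare with U = 80/123 (approx. 0.650407)
U <= bound, so schedulable by RM sufficient condition.

0.6504


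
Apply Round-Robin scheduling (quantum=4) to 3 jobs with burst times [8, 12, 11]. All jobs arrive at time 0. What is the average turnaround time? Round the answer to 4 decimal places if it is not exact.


Time quantum = 4
Execution trace:
  J1 runs 4 units, time = 4
  J2 runs 4 units, time = 8
  J3 runs 4 units, time = 12
  J1 runs 4 units, time = 16
  J2 runs 4 units, time = 20
  J3 runs 4 units, time = 24
  J2 runs 4 units, time = 28
  J3 runs 3 units, time = 31
Finish times: [16, 28, 31]
Average turnaround = 75/3 = 25.0

25.0


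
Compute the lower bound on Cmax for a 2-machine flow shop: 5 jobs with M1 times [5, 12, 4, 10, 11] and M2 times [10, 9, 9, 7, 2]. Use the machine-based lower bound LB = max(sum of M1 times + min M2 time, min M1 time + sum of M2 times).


LB1 = sum(M1 times) + min(M2 times) = 42 + 2 = 44
LB2 = min(M1 times) + sum(M2 times) = 4 + 37 = 41
Lower bound = max(LB1, LB2) = max(44, 41) = 44

44


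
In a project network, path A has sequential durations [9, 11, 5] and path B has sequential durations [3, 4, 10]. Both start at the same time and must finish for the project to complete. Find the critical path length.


Path A total = 9 + 11 + 5 = 25
Path B total = 3 + 4 + 10 = 17
Critical path = longest path = max(25, 17) = 25

25


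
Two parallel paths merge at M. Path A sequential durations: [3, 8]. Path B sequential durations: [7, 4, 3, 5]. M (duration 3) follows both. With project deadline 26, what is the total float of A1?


Forward pass: ES(A1) = sum of predecessors on chain A = 0
EF = ES + duration = 0 + 3 = 3
Backward pass: LF(M) = deadline = 26; LS(M) = 26 - 3 = 23
LF(A1) = LS(M) - sum(successors on chain A) = 23 - 8 = 15
LS = LF - duration = 15 - 3 = 12
Total float = LS - ES = 12 - 0 = 12

12


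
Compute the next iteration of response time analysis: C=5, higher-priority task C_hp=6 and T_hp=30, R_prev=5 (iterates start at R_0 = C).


R_next = C + ceil(R_prev / T_hp) * C_hp
ceil(5 / 30) = ceil(0.1667) = 1
Interference = 1 * 6 = 6
R_next = 5 + 6 = 11

11


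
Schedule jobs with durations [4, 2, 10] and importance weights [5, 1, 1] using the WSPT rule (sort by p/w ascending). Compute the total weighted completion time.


Compute p/w ratios and sort ascending (WSPT): [(4, 5), (2, 1), (10, 1)]
Compute weighted completion times:
  Job (p=4,w=5): C=4, w*C=5*4=20
  Job (p=2,w=1): C=6, w*C=1*6=6
  Job (p=10,w=1): C=16, w*C=1*16=16
Total weighted completion time = 42

42


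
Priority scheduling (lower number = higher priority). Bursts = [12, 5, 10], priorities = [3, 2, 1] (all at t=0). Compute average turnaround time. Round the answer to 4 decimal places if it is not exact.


Sort by priority (ascending = highest first):
Order: [(1, 10), (2, 5), (3, 12)]
Completion times:
  Priority 1, burst=10, C=10
  Priority 2, burst=5, C=15
  Priority 3, burst=12, C=27
Average turnaround = 52/3 = 17.3333

17.3333


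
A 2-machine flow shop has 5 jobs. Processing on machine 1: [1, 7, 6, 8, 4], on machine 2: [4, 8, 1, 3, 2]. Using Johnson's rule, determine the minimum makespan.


Apply Johnson's rule:
  Group 1 (a <= b): [(1, 1, 4), (2, 7, 8)]
  Group 2 (a > b): [(4, 8, 3), (5, 4, 2), (3, 6, 1)]
Optimal job order: [1, 2, 4, 5, 3]
Schedule:
  Job 1: M1 done at 1, M2 done at 5
  Job 2: M1 done at 8, M2 done at 16
  Job 4: M1 done at 16, M2 done at 19
  Job 5: M1 done at 20, M2 done at 22
  Job 3: M1 done at 26, M2 done at 27
Makespan = 27

27


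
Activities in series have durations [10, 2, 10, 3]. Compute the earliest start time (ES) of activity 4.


Activity 4 starts after activities 1 through 3 complete.
Predecessor durations: [10, 2, 10]
ES = 10 + 2 + 10 = 22

22


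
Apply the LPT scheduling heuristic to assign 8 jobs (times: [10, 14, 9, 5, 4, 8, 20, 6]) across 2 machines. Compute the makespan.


Sort jobs in decreasing order (LPT): [20, 14, 10, 9, 8, 6, 5, 4]
Assign each job to the least loaded machine:
  Machine 1: jobs [20, 9, 6, 4], load = 39
  Machine 2: jobs [14, 10, 8, 5], load = 37
Makespan = max load = 39

39


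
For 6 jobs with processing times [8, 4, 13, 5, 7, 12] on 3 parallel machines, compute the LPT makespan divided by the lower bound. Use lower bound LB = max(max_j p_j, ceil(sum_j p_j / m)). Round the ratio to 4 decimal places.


LPT order: [13, 12, 8, 7, 5, 4]
Machine loads after assignment: [17, 17, 15]
LPT makespan = 17
Lower bound = max(max_job, ceil(total/3)) = max(13, 17) = 17
Ratio = 17 / 17 = 1.0

1.0


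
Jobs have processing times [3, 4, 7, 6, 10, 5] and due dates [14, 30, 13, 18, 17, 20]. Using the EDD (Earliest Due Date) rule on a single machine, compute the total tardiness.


Sort by due date (EDD order): [(7, 13), (3, 14), (10, 17), (6, 18), (5, 20), (4, 30)]
Compute completion times and tardiness:
  Job 1: p=7, d=13, C=7, tardiness=max(0,7-13)=0
  Job 2: p=3, d=14, C=10, tardiness=max(0,10-14)=0
  Job 3: p=10, d=17, C=20, tardiness=max(0,20-17)=3
  Job 4: p=6, d=18, C=26, tardiness=max(0,26-18)=8
  Job 5: p=5, d=20, C=31, tardiness=max(0,31-20)=11
  Job 6: p=4, d=30, C=35, tardiness=max(0,35-30)=5
Total tardiness = 27

27


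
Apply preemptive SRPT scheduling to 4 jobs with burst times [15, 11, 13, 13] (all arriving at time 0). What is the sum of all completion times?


Since all jobs arrive at t=0, SRPT equals SPT ordering.
SPT order: [11, 13, 13, 15]
Completion times:
  Job 1: p=11, C=11
  Job 2: p=13, C=24
  Job 3: p=13, C=37
  Job 4: p=15, C=52
Total completion time = 11 + 24 + 37 + 52 = 124

124


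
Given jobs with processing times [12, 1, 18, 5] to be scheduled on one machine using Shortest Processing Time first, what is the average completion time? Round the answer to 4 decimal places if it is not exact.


Sort jobs by processing time (SPT order): [1, 5, 12, 18]
Compute completion times sequentially:
  Job 1: processing = 1, completes at 1
  Job 2: processing = 5, completes at 6
  Job 3: processing = 12, completes at 18
  Job 4: processing = 18, completes at 36
Sum of completion times = 61
Average completion time = 61/4 = 15.25

15.25


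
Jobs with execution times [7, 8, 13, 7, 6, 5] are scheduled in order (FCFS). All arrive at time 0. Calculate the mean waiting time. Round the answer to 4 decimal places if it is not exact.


FCFS order (as given): [7, 8, 13, 7, 6, 5]
Waiting times:
  Job 1: wait = 0
  Job 2: wait = 7
  Job 3: wait = 15
  Job 4: wait = 28
  Job 5: wait = 35
  Job 6: wait = 41
Sum of waiting times = 126
Average waiting time = 126/6 = 21.0

21.0


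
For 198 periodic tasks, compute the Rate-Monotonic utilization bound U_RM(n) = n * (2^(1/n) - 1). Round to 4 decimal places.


Compute 2^(1/198) = 1.0035068781
Subtract 1: 1.0035068781 - 1 = 0.0035068781
Multiply by n: 198 * 0.0035068781 = 0.6943618638
Round to 4 dp: 0.6944

0.6944


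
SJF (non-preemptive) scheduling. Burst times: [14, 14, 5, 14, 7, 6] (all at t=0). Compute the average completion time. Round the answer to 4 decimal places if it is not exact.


SJF order (ascending): [5, 6, 7, 14, 14, 14]
Completion times:
  Job 1: burst=5, C=5
  Job 2: burst=6, C=11
  Job 3: burst=7, C=18
  Job 4: burst=14, C=32
  Job 5: burst=14, C=46
  Job 6: burst=14, C=60
Average completion = 172/6 = 28.6667

28.6667


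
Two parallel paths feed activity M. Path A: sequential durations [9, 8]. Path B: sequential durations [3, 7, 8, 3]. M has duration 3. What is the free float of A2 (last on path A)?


ES(A2) = sum of predecessors on chain A = 9
EF(A2) = ES + duration = 9 + 8 = 17
Successor of A2 is M. ES(M) = max(sum(A), sum(B)) = max(17, 21) = 21
Free float = ES(successor) - EF(current) = 21 - 17 = 4

4


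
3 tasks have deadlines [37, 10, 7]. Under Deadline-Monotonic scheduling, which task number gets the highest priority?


Sort tasks by relative deadline (ascending):
  Task 3: deadline = 7
  Task 2: deadline = 10
  Task 1: deadline = 37
Priority order (highest first): [3, 2, 1]
Highest priority task = 3

3


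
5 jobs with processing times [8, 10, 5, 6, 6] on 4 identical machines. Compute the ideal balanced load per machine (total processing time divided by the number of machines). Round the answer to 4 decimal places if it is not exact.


Total processing time = 8 + 10 + 5 + 6 + 6 = 35
Number of machines = 4
Ideal balanced load = 35 / 4 = 8.75

8.75


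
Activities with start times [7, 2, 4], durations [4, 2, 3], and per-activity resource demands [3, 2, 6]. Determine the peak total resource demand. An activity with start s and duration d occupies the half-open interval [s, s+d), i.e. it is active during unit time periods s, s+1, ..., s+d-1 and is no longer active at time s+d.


Each activity i is active on [start_i, start_i + duration_i).
Compute total resource usage per time slot:
  t=0: active resources = [], total = 0
  t=1: active resources = [], total = 0
  t=2: active resources = [2], total = 2
  t=3: active resources = [2], total = 2
  t=4: active resources = [6], total = 6
  t=5: active resources = [6], total = 6
  t=6: active resources = [6], total = 6
  t=7: active resources = [3], total = 3
  t=8: active resources = [3], total = 3
  t=9: active resources = [3], total = 3
  t=10: active resources = [3], total = 3
Peak resource demand = 6

6


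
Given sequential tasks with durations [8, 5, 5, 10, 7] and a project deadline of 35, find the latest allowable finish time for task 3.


LF(activity 3) = deadline - sum of successor durations
Successors: activities 4 through 5 with durations [10, 7]
Sum of successor durations = 17
LF = 35 - 17 = 18

18


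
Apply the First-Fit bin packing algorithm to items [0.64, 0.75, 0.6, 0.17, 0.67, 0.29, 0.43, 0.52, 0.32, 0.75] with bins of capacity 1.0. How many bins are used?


Place items sequentially using First-Fit:
  Item 0.64 -> new Bin 1
  Item 0.75 -> new Bin 2
  Item 0.6 -> new Bin 3
  Item 0.17 -> Bin 1 (now 0.81)
  Item 0.67 -> new Bin 4
  Item 0.29 -> Bin 3 (now 0.89)
  Item 0.43 -> new Bin 5
  Item 0.52 -> Bin 5 (now 0.95)
  Item 0.32 -> Bin 4 (now 0.99)
  Item 0.75 -> new Bin 6
Total bins used = 6

6


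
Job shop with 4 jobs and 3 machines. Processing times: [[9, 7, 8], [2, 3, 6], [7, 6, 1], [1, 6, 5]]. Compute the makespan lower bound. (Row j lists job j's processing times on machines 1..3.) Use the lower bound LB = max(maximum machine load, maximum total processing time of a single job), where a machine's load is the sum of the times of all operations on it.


Machine loads:
  Machine 1: 9 + 2 + 7 + 1 = 19
  Machine 2: 7 + 3 + 6 + 6 = 22
  Machine 3: 8 + 6 + 1 + 5 = 20
Max machine load = 22
Job totals:
  Job 1: 24
  Job 2: 11
  Job 3: 14
  Job 4: 12
Max job total = 24
Lower bound = max(22, 24) = 24

24


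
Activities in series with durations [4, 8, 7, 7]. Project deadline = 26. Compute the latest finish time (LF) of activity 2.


LF(activity 2) = deadline - sum of successor durations
Successors: activities 3 through 4 with durations [7, 7]
Sum of successor durations = 14
LF = 26 - 14 = 12

12


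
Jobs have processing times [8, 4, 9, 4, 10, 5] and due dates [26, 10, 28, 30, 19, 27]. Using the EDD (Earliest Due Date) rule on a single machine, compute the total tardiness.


Sort by due date (EDD order): [(4, 10), (10, 19), (8, 26), (5, 27), (9, 28), (4, 30)]
Compute completion times and tardiness:
  Job 1: p=4, d=10, C=4, tardiness=max(0,4-10)=0
  Job 2: p=10, d=19, C=14, tardiness=max(0,14-19)=0
  Job 3: p=8, d=26, C=22, tardiness=max(0,22-26)=0
  Job 4: p=5, d=27, C=27, tardiness=max(0,27-27)=0
  Job 5: p=9, d=28, C=36, tardiness=max(0,36-28)=8
  Job 6: p=4, d=30, C=40, tardiness=max(0,40-30)=10
Total tardiness = 18

18


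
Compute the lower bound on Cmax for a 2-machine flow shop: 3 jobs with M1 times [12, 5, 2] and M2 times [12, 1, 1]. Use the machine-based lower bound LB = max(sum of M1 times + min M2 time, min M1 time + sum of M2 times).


LB1 = sum(M1 times) + min(M2 times) = 19 + 1 = 20
LB2 = min(M1 times) + sum(M2 times) = 2 + 14 = 16
Lower bound = max(LB1, LB2) = max(20, 16) = 20

20


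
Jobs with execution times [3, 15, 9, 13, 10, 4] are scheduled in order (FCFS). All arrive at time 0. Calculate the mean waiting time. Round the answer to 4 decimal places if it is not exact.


FCFS order (as given): [3, 15, 9, 13, 10, 4]
Waiting times:
  Job 1: wait = 0
  Job 2: wait = 3
  Job 3: wait = 18
  Job 4: wait = 27
  Job 5: wait = 40
  Job 6: wait = 50
Sum of waiting times = 138
Average waiting time = 138/6 = 23.0

23.0


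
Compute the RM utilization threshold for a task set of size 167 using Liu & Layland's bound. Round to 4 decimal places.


Compute 2^(1/167) = 1.0041592075
Subtract 1: 1.0041592075 - 1 = 0.0041592075
Multiply by n: 167 * 0.0041592075 = 0.6945876525
Round to 4 dp: 0.6946

0.6946


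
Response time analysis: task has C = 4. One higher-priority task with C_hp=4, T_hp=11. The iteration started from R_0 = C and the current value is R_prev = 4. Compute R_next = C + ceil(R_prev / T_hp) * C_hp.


R_next = C + ceil(R_prev / T_hp) * C_hp
ceil(4 / 11) = ceil(0.3636) = 1
Interference = 1 * 4 = 4
R_next = 4 + 4 = 8

8


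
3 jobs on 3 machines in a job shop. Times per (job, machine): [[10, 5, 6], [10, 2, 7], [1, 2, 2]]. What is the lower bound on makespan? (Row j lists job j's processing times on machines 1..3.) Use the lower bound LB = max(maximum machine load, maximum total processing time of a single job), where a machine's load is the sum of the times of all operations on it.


Machine loads:
  Machine 1: 10 + 10 + 1 = 21
  Machine 2: 5 + 2 + 2 = 9
  Machine 3: 6 + 7 + 2 = 15
Max machine load = 21
Job totals:
  Job 1: 21
  Job 2: 19
  Job 3: 5
Max job total = 21
Lower bound = max(21, 21) = 21

21


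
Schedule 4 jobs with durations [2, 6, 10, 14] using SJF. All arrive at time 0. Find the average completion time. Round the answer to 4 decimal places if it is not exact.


SJF order (ascending): [2, 6, 10, 14]
Completion times:
  Job 1: burst=2, C=2
  Job 2: burst=6, C=8
  Job 3: burst=10, C=18
  Job 4: burst=14, C=32
Average completion = 60/4 = 15.0

15.0


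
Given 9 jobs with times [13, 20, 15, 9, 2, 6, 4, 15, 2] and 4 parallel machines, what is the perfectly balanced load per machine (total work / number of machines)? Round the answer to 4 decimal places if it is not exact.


Total processing time = 13 + 20 + 15 + 9 + 2 + 6 + 4 + 15 + 2 = 86
Number of machines = 4
Ideal balanced load = 86 / 4 = 21.5

21.5


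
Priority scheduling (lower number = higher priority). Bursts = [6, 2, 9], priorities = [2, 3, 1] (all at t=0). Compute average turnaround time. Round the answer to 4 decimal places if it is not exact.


Sort by priority (ascending = highest first):
Order: [(1, 9), (2, 6), (3, 2)]
Completion times:
  Priority 1, burst=9, C=9
  Priority 2, burst=6, C=15
  Priority 3, burst=2, C=17
Average turnaround = 41/3 = 13.6667

13.6667


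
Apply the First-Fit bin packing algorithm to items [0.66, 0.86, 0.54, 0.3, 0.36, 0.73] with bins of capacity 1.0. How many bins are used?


Place items sequentially using First-Fit:
  Item 0.66 -> new Bin 1
  Item 0.86 -> new Bin 2
  Item 0.54 -> new Bin 3
  Item 0.3 -> Bin 1 (now 0.96)
  Item 0.36 -> Bin 3 (now 0.9)
  Item 0.73 -> new Bin 4
Total bins used = 4

4


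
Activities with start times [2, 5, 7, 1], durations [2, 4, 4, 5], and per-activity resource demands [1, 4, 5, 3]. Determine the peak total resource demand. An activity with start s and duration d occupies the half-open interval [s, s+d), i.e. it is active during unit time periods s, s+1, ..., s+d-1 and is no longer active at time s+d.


Each activity i is active on [start_i, start_i + duration_i).
Compute total resource usage per time slot:
  t=0: active resources = [], total = 0
  t=1: active resources = [3], total = 3
  t=2: active resources = [1, 3], total = 4
  t=3: active resources = [1, 3], total = 4
  t=4: active resources = [3], total = 3
  t=5: active resources = [4, 3], total = 7
  t=6: active resources = [4], total = 4
  t=7: active resources = [4, 5], total = 9
  t=8: active resources = [4, 5], total = 9
  t=9: active resources = [5], total = 5
  t=10: active resources = [5], total = 5
Peak resource demand = 9

9


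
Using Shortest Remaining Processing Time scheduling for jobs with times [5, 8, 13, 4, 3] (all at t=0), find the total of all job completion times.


Since all jobs arrive at t=0, SRPT equals SPT ordering.
SPT order: [3, 4, 5, 8, 13]
Completion times:
  Job 1: p=3, C=3
  Job 2: p=4, C=7
  Job 3: p=5, C=12
  Job 4: p=8, C=20
  Job 5: p=13, C=33
Total completion time = 3 + 7 + 12 + 20 + 33 = 75

75


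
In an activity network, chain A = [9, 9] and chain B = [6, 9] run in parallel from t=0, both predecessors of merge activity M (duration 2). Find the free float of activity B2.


ES(B2) = sum of predecessors on chain B = 6
EF(B2) = ES + duration = 6 + 9 = 15
Successor of B2 is M. ES(M) = max(sum(A), sum(B)) = max(18, 15) = 18
Free float = ES(successor) - EF(current) = 18 - 15 = 3

3


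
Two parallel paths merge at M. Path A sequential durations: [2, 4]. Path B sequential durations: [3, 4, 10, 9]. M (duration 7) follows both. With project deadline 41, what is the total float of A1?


Forward pass: ES(A1) = sum of predecessors on chain A = 0
EF = ES + duration = 0 + 2 = 2
Backward pass: LF(M) = deadline = 41; LS(M) = 41 - 7 = 34
LF(A1) = LS(M) - sum(successors on chain A) = 34 - 4 = 30
LS = LF - duration = 30 - 2 = 28
Total float = LS - ES = 28 - 0 = 28

28


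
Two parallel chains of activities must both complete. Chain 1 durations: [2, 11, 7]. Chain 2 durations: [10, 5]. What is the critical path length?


Path A total = 2 + 11 + 7 = 20
Path B total = 10 + 5 = 15
Critical path = longest path = max(20, 15) = 20

20


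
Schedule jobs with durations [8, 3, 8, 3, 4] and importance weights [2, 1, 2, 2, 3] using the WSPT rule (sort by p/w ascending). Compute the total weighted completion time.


Compute p/w ratios and sort ascending (WSPT): [(4, 3), (3, 2), (3, 1), (8, 2), (8, 2)]
Compute weighted completion times:
  Job (p=4,w=3): C=4, w*C=3*4=12
  Job (p=3,w=2): C=7, w*C=2*7=14
  Job (p=3,w=1): C=10, w*C=1*10=10
  Job (p=8,w=2): C=18, w*C=2*18=36
  Job (p=8,w=2): C=26, w*C=2*26=52
Total weighted completion time = 124

124


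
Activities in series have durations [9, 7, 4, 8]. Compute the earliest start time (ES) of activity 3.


Activity 3 starts after activities 1 through 2 complete.
Predecessor durations: [9, 7]
ES = 9 + 7 = 16

16


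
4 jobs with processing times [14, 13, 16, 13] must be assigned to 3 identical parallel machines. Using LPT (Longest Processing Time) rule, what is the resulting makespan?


Sort jobs in decreasing order (LPT): [16, 14, 13, 13]
Assign each job to the least loaded machine:
  Machine 1: jobs [16], load = 16
  Machine 2: jobs [14], load = 14
  Machine 3: jobs [13, 13], load = 26
Makespan = max load = 26

26


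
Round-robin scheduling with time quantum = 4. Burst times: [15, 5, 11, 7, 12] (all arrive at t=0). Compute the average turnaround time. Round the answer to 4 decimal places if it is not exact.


Time quantum = 4
Execution trace:
  J1 runs 4 units, time = 4
  J2 runs 4 units, time = 8
  J3 runs 4 units, time = 12
  J4 runs 4 units, time = 16
  J5 runs 4 units, time = 20
  J1 runs 4 units, time = 24
  J2 runs 1 units, time = 25
  J3 runs 4 units, time = 29
  J4 runs 3 units, time = 32
  J5 runs 4 units, time = 36
  J1 runs 4 units, time = 40
  J3 runs 3 units, time = 43
  J5 runs 4 units, time = 47
  J1 runs 3 units, time = 50
Finish times: [50, 25, 43, 32, 47]
Average turnaround = 197/5 = 39.4

39.4


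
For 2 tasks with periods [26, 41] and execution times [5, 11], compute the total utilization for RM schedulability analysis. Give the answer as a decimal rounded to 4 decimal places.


Compute individual utilizations (exact fractions):
  Task 1: C/T = 5/26 (approx. 0.1923)
  Task 2: C/T = 11/41 (approx. 0.2683)
Total utilization U = 5/26 + 11/41 = 491/1066
Rounded to 4 decimal places: U = 0.4606
RM (Liu & Layland) bound for 2 tasks = 0.828427; compare with U = 491/1066 (approx. 0.460600)
U <= bound, so schedulable by RM sufficient condition.

0.4606


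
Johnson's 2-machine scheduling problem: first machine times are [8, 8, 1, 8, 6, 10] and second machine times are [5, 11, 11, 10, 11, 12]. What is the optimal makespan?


Apply Johnson's rule:
  Group 1 (a <= b): [(3, 1, 11), (5, 6, 11), (2, 8, 11), (4, 8, 10), (6, 10, 12)]
  Group 2 (a > b): [(1, 8, 5)]
Optimal job order: [3, 5, 2, 4, 6, 1]
Schedule:
  Job 3: M1 done at 1, M2 done at 12
  Job 5: M1 done at 7, M2 done at 23
  Job 2: M1 done at 15, M2 done at 34
  Job 4: M1 done at 23, M2 done at 44
  Job 6: M1 done at 33, M2 done at 56
  Job 1: M1 done at 41, M2 done at 61
Makespan = 61

61


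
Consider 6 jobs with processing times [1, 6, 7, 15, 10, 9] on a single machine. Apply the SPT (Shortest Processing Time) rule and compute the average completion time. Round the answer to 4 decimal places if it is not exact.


Sort jobs by processing time (SPT order): [1, 6, 7, 9, 10, 15]
Compute completion times sequentially:
  Job 1: processing = 1, completes at 1
  Job 2: processing = 6, completes at 7
  Job 3: processing = 7, completes at 14
  Job 4: processing = 9, completes at 23
  Job 5: processing = 10, completes at 33
  Job 6: processing = 15, completes at 48
Sum of completion times = 126
Average completion time = 126/6 = 21.0

21.0


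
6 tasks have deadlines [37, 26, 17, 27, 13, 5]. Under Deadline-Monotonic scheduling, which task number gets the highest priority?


Sort tasks by relative deadline (ascending):
  Task 6: deadline = 5
  Task 5: deadline = 13
  Task 3: deadline = 17
  Task 2: deadline = 26
  Task 4: deadline = 27
  Task 1: deadline = 37
Priority order (highest first): [6, 5, 3, 2, 4, 1]
Highest priority task = 6

6


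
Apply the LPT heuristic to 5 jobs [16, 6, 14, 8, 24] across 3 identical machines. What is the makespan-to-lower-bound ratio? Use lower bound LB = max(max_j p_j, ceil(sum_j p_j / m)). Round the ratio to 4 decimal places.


LPT order: [24, 16, 14, 8, 6]
Machine loads after assignment: [24, 22, 22]
LPT makespan = 24
Lower bound = max(max_job, ceil(total/3)) = max(24, 23) = 24
Ratio = 24 / 24 = 1.0

1.0


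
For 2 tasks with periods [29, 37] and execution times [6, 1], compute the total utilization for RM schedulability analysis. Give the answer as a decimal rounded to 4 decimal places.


Compute individual utilizations (exact fractions):
  Task 1: C/T = 6/29 (approx. 0.2069)
  Task 2: C/T = 1/37 (approx. 0.027)
Total utilization U = 6/29 + 1/37 = 251/1073
Rounded to 4 decimal places: U = 0.2339
RM (Liu & Layland) bound for 2 tasks = 0.828427; compare with U = 251/1073 (approx. 0.233924)
U <= bound, so schedulable by RM sufficient condition.

0.2339


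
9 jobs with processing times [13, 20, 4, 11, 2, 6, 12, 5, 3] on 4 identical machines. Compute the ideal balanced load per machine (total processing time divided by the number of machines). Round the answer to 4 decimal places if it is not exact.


Total processing time = 13 + 20 + 4 + 11 + 2 + 6 + 12 + 5 + 3 = 76
Number of machines = 4
Ideal balanced load = 76 / 4 = 19.0

19.0


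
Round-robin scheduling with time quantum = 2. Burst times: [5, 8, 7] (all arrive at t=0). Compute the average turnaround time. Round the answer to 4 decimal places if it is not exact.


Time quantum = 2
Execution trace:
  J1 runs 2 units, time = 2
  J2 runs 2 units, time = 4
  J3 runs 2 units, time = 6
  J1 runs 2 units, time = 8
  J2 runs 2 units, time = 10
  J3 runs 2 units, time = 12
  J1 runs 1 units, time = 13
  J2 runs 2 units, time = 15
  J3 runs 2 units, time = 17
  J2 runs 2 units, time = 19
  J3 runs 1 units, time = 20
Finish times: [13, 19, 20]
Average turnaround = 52/3 = 17.3333

17.3333


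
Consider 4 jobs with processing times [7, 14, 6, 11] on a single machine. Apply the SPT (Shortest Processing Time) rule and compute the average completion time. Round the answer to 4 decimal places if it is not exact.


Sort jobs by processing time (SPT order): [6, 7, 11, 14]
Compute completion times sequentially:
  Job 1: processing = 6, completes at 6
  Job 2: processing = 7, completes at 13
  Job 3: processing = 11, completes at 24
  Job 4: processing = 14, completes at 38
Sum of completion times = 81
Average completion time = 81/4 = 20.25

20.25


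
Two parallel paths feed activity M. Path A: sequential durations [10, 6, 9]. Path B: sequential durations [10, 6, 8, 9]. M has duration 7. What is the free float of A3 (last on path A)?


ES(A3) = sum of predecessors on chain A = 16
EF(A3) = ES + duration = 16 + 9 = 25
Successor of A3 is M. ES(M) = max(sum(A), sum(B)) = max(25, 33) = 33
Free float = ES(successor) - EF(current) = 33 - 25 = 8

8


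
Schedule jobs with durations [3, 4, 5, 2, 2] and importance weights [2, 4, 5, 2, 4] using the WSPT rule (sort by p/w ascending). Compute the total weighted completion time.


Compute p/w ratios and sort ascending (WSPT): [(2, 4), (4, 4), (5, 5), (2, 2), (3, 2)]
Compute weighted completion times:
  Job (p=2,w=4): C=2, w*C=4*2=8
  Job (p=4,w=4): C=6, w*C=4*6=24
  Job (p=5,w=5): C=11, w*C=5*11=55
  Job (p=2,w=2): C=13, w*C=2*13=26
  Job (p=3,w=2): C=16, w*C=2*16=32
Total weighted completion time = 145

145


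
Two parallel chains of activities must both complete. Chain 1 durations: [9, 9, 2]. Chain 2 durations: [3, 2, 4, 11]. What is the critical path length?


Path A total = 9 + 9 + 2 = 20
Path B total = 3 + 2 + 4 + 11 = 20
Critical path = longest path = max(20, 20) = 20

20


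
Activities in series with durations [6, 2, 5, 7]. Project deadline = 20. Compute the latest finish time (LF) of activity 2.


LF(activity 2) = deadline - sum of successor durations
Successors: activities 3 through 4 with durations [5, 7]
Sum of successor durations = 12
LF = 20 - 12 = 8

8


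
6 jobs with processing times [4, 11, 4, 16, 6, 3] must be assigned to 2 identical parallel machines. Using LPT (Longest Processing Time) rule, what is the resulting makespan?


Sort jobs in decreasing order (LPT): [16, 11, 6, 4, 4, 3]
Assign each job to the least loaded machine:
  Machine 1: jobs [16, 4, 3], load = 23
  Machine 2: jobs [11, 6, 4], load = 21
Makespan = max load = 23

23


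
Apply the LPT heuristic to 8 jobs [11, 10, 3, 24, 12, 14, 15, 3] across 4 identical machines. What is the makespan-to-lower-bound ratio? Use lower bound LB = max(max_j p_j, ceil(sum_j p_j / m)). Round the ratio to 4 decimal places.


LPT order: [24, 15, 14, 12, 11, 10, 3, 3]
Machine loads after assignment: [24, 21, 24, 23]
LPT makespan = 24
Lower bound = max(max_job, ceil(total/4)) = max(24, 23) = 24
Ratio = 24 / 24 = 1.0

1.0


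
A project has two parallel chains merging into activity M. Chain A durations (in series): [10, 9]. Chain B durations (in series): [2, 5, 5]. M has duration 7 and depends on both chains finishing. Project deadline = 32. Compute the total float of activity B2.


Forward pass: ES(B2) = sum of predecessors on chain B = 2
EF = ES + duration = 2 + 5 = 7
Backward pass: LF(M) = deadline = 32; LS(M) = 32 - 7 = 25
LF(B2) = LS(M) - sum(successors on chain B) = 25 - 5 = 20
LS = LF - duration = 20 - 5 = 15
Total float = LS - ES = 15 - 2 = 13

13


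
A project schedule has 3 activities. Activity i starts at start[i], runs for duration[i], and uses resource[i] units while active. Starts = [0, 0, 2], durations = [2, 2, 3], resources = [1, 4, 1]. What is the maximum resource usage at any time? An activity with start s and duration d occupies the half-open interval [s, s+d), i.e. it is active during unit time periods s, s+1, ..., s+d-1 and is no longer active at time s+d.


Each activity i is active on [start_i, start_i + duration_i).
Compute total resource usage per time slot:
  t=0: active resources = [1, 4], total = 5
  t=1: active resources = [1, 4], total = 5
  t=2: active resources = [1], total = 1
  t=3: active resources = [1], total = 1
  t=4: active resources = [1], total = 1
Peak resource demand = 5

5
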